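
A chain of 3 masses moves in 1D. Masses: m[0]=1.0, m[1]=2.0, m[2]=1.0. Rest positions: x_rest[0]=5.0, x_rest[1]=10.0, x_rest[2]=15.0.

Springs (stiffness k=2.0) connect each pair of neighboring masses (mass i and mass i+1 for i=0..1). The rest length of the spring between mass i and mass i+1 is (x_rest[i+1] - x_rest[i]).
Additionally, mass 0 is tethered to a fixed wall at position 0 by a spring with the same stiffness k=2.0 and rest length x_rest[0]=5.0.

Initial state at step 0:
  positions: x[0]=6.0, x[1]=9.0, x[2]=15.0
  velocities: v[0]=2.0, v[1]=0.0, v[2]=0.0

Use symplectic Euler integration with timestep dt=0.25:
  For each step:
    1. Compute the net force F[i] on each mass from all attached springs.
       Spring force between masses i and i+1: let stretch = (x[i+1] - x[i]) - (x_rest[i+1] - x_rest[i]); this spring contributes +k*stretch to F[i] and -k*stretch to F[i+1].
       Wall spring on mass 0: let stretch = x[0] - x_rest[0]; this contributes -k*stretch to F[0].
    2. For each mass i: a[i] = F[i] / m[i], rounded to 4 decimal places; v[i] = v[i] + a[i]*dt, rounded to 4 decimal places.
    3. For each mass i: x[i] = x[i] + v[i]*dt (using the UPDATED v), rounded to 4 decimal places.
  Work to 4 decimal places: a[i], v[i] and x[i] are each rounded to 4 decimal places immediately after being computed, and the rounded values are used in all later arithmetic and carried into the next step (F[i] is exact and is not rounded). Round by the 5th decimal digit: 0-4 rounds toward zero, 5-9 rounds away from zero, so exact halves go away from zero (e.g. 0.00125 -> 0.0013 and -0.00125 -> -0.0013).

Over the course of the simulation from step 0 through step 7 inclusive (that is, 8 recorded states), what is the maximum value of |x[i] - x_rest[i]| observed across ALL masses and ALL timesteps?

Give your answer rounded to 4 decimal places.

Step 0: x=[6.0000 9.0000 15.0000] v=[2.0000 0.0000 0.0000]
Step 1: x=[6.1250 9.1875 14.8750] v=[0.5000 0.7500 -0.5000]
Step 2: x=[5.8672 9.5391 14.6641] v=[-1.0313 1.4063 -0.8438]
Step 3: x=[5.3350 9.9815 14.4375] v=[-2.1290 1.7696 -0.9063]
Step 4: x=[4.7167 10.4120 14.2789] v=[-2.4733 1.7220 -0.6343]
Step 5: x=[4.2207 10.7282 14.2620] v=[-1.9840 1.2649 -0.0678]
Step 6: x=[4.0106 10.8586 14.4283] v=[-0.8406 0.5215 0.6653]
Step 7: x=[4.1551 10.7841 14.7734] v=[0.5781 -0.2981 1.3805]
Max displacement = 1.1250

Answer: 1.1250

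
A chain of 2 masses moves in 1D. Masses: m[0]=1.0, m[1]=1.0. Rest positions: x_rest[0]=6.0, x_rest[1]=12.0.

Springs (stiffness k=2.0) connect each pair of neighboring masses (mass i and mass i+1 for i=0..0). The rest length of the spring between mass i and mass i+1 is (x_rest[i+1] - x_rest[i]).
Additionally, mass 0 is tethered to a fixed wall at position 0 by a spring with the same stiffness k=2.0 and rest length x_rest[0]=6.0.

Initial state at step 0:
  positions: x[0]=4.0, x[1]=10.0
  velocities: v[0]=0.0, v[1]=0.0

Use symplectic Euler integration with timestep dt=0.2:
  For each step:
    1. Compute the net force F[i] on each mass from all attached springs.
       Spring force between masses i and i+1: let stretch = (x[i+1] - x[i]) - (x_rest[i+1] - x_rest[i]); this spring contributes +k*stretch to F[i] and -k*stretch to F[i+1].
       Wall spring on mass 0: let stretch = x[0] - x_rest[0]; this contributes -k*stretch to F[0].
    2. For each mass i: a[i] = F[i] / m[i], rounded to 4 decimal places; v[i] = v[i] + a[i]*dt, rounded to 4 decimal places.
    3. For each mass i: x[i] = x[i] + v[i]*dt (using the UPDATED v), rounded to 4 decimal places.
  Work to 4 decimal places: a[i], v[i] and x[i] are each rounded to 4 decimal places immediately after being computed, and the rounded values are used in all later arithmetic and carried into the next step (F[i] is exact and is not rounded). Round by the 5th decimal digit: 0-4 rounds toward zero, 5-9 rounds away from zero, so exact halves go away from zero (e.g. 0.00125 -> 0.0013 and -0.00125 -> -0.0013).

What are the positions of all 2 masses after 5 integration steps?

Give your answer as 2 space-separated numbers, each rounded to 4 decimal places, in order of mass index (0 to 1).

Step 0: x=[4.0000 10.0000] v=[0.0000 0.0000]
Step 1: x=[4.1600 10.0000] v=[0.8000 0.0000]
Step 2: x=[4.4544 10.0128] v=[1.4720 0.0640]
Step 3: x=[4.8371 10.0609] v=[1.9136 0.2406]
Step 4: x=[5.2508 10.1711] v=[2.0683 0.5511]
Step 5: x=[5.6380 10.3677] v=[1.9361 0.9830]

Answer: 5.6380 10.3677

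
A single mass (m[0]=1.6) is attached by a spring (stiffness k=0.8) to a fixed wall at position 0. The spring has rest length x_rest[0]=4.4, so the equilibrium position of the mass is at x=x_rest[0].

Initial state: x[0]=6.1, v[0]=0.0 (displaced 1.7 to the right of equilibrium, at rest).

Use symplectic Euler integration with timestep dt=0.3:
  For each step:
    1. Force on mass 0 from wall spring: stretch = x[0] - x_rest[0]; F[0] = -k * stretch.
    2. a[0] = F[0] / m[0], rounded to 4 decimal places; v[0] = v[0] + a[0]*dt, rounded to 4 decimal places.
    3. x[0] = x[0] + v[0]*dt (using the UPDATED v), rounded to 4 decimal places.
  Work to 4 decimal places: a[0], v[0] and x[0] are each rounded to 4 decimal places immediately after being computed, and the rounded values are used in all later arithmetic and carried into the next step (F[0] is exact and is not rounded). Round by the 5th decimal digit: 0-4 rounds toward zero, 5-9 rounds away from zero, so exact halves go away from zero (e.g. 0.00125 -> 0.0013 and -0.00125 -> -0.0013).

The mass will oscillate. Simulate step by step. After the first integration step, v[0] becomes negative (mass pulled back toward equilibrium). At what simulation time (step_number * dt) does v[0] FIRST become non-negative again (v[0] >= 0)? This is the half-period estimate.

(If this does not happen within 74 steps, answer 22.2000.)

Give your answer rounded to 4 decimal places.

Step 0: x=[6.1000] v=[0.0000]
Step 1: x=[6.0235] v=[-0.2550]
Step 2: x=[5.8740] v=[-0.4985]
Step 3: x=[5.6581] v=[-0.7196]
Step 4: x=[5.3856] v=[-0.9083]
Step 5: x=[5.0688] v=[-1.0561]
Step 6: x=[4.7219] v=[-1.1564]
Step 7: x=[4.3605] v=[-1.2047]
Step 8: x=[4.0009] v=[-1.1988]
Step 9: x=[3.6592] v=[-1.1389]
Step 10: x=[3.3509] v=[-1.0278]
Step 11: x=[3.0898] v=[-0.8704]
Step 12: x=[2.8876] v=[-0.6739]
Step 13: x=[2.7535] v=[-0.4470]
Step 14: x=[2.6935] v=[-0.2000]
Step 15: x=[2.7103] v=[0.0560]
First v>=0 after going negative at step 15, time=4.5000

Answer: 4.5000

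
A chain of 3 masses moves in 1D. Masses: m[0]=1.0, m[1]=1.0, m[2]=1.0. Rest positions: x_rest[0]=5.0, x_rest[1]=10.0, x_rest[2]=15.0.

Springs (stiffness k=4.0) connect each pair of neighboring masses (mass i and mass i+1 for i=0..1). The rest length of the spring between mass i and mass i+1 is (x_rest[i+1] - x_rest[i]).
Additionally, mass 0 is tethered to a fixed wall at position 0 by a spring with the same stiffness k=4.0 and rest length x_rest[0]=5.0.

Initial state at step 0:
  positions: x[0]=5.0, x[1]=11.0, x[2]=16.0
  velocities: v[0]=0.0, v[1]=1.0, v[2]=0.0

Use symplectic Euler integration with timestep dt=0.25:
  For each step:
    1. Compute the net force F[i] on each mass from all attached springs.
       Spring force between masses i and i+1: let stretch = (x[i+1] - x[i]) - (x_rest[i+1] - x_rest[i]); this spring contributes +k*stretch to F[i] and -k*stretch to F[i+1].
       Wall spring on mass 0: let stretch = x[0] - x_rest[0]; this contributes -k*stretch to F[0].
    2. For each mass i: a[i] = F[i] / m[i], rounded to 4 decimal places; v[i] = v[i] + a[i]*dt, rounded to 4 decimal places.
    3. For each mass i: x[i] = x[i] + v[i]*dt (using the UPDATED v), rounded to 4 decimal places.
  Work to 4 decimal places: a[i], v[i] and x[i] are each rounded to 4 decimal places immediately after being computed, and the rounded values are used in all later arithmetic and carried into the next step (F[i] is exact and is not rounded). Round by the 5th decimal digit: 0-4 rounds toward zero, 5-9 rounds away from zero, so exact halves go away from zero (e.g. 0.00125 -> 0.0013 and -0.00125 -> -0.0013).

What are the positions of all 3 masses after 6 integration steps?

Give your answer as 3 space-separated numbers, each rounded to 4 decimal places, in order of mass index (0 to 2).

Step 0: x=[5.0000 11.0000 16.0000] v=[0.0000 1.0000 0.0000]
Step 1: x=[5.2500 11.0000 16.0000] v=[1.0000 0.0000 0.0000]
Step 2: x=[5.6250 10.8125 16.0000] v=[1.5000 -0.7500 0.0000]
Step 3: x=[5.8906 10.6250 15.9531] v=[1.0625 -0.7500 -0.1875]
Step 4: x=[5.8672 10.5859 15.8242] v=[-0.0937 -0.1563 -0.5156]
Step 5: x=[5.5567 10.6767 15.6357] v=[-1.2422 0.3633 -0.7539]
Step 6: x=[5.1370 10.7273 15.4575] v=[-1.6789 0.2023 -0.7129]

Answer: 5.1370 10.7273 15.4575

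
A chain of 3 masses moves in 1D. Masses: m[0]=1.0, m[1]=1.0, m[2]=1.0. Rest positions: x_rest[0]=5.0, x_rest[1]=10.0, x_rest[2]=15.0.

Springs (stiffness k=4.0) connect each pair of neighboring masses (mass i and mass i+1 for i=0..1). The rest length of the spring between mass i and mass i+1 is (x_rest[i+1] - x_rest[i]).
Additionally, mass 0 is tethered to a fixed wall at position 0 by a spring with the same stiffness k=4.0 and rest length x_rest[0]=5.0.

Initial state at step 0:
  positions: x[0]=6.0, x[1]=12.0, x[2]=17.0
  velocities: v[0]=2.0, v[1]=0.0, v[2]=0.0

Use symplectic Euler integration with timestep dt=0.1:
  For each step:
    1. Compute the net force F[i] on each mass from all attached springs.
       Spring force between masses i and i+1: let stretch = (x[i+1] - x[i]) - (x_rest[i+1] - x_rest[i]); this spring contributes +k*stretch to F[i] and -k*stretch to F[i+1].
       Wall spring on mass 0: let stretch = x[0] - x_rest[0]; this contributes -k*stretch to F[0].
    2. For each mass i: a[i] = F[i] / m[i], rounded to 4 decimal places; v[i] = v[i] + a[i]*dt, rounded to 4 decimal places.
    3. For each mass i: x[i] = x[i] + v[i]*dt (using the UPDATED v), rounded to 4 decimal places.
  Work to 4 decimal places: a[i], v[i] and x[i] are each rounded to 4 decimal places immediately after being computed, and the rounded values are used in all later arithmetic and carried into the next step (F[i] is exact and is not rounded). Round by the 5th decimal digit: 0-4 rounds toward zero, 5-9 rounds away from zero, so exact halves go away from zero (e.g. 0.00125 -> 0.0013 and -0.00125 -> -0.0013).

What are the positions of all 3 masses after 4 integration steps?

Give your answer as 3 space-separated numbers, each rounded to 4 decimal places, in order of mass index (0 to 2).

Step 0: x=[6.0000 12.0000 17.0000] v=[2.0000 0.0000 0.0000]
Step 1: x=[6.2000 11.9600 17.0000] v=[2.0000 -0.4000 0.0000]
Step 2: x=[6.3824 11.8912 16.9984] v=[1.8240 -0.6880 -0.0160]
Step 3: x=[6.5299 11.8063 16.9925] v=[1.4746 -0.8486 -0.0589]
Step 4: x=[6.6272 11.7178 16.9792] v=[0.9732 -0.8847 -0.1334]

Answer: 6.6272 11.7178 16.9792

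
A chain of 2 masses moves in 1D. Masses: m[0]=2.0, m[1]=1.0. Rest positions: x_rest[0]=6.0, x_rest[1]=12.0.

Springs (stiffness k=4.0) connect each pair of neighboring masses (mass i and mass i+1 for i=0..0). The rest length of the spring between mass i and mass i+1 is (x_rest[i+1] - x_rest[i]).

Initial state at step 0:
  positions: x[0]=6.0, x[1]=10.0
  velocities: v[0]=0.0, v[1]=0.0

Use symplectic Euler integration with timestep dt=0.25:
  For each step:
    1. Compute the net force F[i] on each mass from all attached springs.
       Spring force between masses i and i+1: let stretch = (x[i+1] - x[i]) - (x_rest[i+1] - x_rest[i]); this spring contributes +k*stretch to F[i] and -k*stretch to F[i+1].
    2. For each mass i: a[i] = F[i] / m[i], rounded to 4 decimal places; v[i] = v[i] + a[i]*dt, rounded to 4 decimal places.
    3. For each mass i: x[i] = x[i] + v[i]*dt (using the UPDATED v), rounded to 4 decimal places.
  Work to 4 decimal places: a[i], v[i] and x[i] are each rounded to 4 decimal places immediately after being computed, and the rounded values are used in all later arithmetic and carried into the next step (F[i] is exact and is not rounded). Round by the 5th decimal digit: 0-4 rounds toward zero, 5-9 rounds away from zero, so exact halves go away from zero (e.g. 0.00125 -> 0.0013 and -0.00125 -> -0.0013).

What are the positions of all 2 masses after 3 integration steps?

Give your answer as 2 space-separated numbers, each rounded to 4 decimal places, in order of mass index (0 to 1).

Answer: 4.9336 12.1328

Derivation:
Step 0: x=[6.0000 10.0000] v=[0.0000 0.0000]
Step 1: x=[5.7500 10.5000] v=[-1.0000 2.0000]
Step 2: x=[5.3438 11.3125] v=[-1.6250 3.2500]
Step 3: x=[4.9336 12.1328] v=[-1.6407 3.2813]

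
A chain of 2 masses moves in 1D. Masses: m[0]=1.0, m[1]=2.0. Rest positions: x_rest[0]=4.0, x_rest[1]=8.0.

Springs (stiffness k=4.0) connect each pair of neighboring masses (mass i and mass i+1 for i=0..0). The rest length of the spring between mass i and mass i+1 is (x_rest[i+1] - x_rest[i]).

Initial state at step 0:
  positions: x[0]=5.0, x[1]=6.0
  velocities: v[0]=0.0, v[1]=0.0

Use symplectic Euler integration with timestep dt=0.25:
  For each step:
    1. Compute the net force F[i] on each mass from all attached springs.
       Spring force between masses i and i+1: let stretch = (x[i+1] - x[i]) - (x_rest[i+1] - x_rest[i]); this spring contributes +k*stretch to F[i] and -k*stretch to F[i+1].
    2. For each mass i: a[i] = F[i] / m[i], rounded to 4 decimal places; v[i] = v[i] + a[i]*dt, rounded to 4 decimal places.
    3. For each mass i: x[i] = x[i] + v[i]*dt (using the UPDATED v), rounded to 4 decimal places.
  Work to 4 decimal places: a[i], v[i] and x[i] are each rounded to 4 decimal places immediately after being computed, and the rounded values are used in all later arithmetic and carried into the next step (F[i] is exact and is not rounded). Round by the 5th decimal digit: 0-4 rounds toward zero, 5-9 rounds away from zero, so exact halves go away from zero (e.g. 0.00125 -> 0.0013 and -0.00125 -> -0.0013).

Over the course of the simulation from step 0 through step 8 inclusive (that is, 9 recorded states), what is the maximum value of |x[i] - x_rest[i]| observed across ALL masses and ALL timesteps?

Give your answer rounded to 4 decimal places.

Step 0: x=[5.0000 6.0000] v=[0.0000 0.0000]
Step 1: x=[4.2500 6.3750] v=[-3.0000 1.5000]
Step 2: x=[3.0313 6.9844] v=[-4.8750 2.4375]
Step 3: x=[1.8008 7.5997] v=[-4.9219 2.4610]
Step 4: x=[1.0201 7.9901] v=[-3.1230 1.5616]
Step 5: x=[0.9819 8.0093] v=[-0.1530 0.0766]
Step 6: x=[1.7005 7.6500] v=[2.8744 -1.4371]
Step 7: x=[2.9065 7.0470] v=[4.8239 -2.4119]
Step 8: x=[4.1476 6.4265] v=[4.9644 -2.4822]
Max displacement = 3.0181

Answer: 3.0181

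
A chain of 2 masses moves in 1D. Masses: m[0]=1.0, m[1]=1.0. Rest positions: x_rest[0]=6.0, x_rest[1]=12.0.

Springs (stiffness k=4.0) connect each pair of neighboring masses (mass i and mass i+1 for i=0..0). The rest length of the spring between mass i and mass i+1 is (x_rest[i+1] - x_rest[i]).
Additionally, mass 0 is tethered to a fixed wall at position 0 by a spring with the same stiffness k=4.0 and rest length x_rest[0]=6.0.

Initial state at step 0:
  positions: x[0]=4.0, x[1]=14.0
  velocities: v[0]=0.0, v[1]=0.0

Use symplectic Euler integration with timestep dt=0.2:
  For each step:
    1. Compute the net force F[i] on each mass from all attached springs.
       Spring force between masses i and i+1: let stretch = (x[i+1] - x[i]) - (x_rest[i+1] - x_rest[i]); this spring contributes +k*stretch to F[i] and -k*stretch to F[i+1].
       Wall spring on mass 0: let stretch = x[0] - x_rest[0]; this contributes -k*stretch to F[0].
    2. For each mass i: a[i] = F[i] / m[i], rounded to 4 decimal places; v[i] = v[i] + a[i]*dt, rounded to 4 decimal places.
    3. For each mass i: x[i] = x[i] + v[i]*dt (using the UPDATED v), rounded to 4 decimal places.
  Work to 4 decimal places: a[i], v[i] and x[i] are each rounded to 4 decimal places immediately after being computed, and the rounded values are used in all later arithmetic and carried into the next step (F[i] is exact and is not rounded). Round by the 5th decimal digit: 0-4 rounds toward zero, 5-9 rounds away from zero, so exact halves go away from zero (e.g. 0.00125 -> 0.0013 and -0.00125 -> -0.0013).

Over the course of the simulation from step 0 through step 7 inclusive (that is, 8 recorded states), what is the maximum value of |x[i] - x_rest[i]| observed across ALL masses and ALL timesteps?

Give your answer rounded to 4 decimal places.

Step 0: x=[4.0000 14.0000] v=[0.0000 0.0000]
Step 1: x=[4.9600 13.3600] v=[4.8000 -3.2000]
Step 2: x=[6.4704 12.3360] v=[7.5520 -5.1200]
Step 3: x=[7.8840 11.3335] v=[7.0682 -5.0125]
Step 4: x=[8.5881 10.7391] v=[3.5206 -2.9721]
Step 5: x=[8.2623 10.7605] v=[-1.6291 0.1071]
Step 6: x=[7.0142 11.3422] v=[-6.2404 2.9085]
Step 7: x=[5.3363 12.1914] v=[-8.3894 4.2461]
Max displacement = 2.5881

Answer: 2.5881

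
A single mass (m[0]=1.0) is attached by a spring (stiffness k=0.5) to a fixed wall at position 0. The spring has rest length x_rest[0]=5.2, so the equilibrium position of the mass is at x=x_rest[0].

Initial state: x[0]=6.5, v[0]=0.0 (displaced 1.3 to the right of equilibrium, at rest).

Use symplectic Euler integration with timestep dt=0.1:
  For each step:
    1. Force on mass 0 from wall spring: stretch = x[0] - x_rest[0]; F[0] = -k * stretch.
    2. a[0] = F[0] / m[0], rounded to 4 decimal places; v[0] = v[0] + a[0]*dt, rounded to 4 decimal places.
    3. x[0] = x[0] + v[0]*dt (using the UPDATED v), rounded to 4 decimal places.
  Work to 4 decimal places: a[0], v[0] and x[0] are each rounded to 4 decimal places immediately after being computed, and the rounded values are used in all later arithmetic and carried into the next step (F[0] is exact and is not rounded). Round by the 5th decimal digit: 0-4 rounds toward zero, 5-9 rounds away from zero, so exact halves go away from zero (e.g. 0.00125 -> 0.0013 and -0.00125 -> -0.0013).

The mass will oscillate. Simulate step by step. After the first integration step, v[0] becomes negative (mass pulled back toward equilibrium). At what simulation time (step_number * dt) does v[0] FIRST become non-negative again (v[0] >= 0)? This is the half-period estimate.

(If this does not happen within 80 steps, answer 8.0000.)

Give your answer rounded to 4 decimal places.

Step 0: x=[6.5000] v=[0.0000]
Step 1: x=[6.4935] v=[-0.0650]
Step 2: x=[6.4805] v=[-0.1297]
Step 3: x=[6.4611] v=[-0.1937]
Step 4: x=[6.4354] v=[-0.2568]
Step 5: x=[6.4035] v=[-0.3186]
Step 6: x=[6.3656] v=[-0.3788]
Step 7: x=[6.3219] v=[-0.4371]
Step 8: x=[6.2726] v=[-0.4932]
Step 9: x=[6.2179] v=[-0.5468]
Step 10: x=[6.1581] v=[-0.5977]
Step 11: x=[6.0935] v=[-0.6456]
Step 12: x=[6.0245] v=[-0.6903]
Step 13: x=[5.9514] v=[-0.7315]
Step 14: x=[5.8745] v=[-0.7691]
Step 15: x=[5.7942] v=[-0.8028]
Step 16: x=[5.7110] v=[-0.8325]
Step 17: x=[5.6252] v=[-0.8581]
Step 18: x=[5.5373] v=[-0.8794]
Step 19: x=[5.4477] v=[-0.8963]
Step 20: x=[5.3568] v=[-0.9087]
Step 21: x=[5.2652] v=[-0.9165]
Step 22: x=[5.1732] v=[-0.9198]
Step 23: x=[5.0814] v=[-0.9185]
Step 24: x=[4.9901] v=[-0.9126]
Step 25: x=[4.8999] v=[-0.9021]
Step 26: x=[4.8112] v=[-0.8871]
Step 27: x=[4.7244] v=[-0.8677]
Step 28: x=[4.6400] v=[-0.8439]
Step 29: x=[4.5584] v=[-0.8159]
Step 30: x=[4.4800] v=[-0.7838]
Step 31: x=[4.4052] v=[-0.7478]
Step 32: x=[4.3344] v=[-0.7081]
Step 33: x=[4.2679] v=[-0.6648]
Step 34: x=[4.2061] v=[-0.6182]
Step 35: x=[4.1493] v=[-0.5685]
Step 36: x=[4.0977] v=[-0.5160]
Step 37: x=[4.0516] v=[-0.4609]
Step 38: x=[4.0113] v=[-0.4035]
Step 39: x=[3.9769] v=[-0.3441]
Step 40: x=[3.9486] v=[-0.2829]
Step 41: x=[3.9266] v=[-0.2203]
Step 42: x=[3.9109] v=[-0.1566]
Step 43: x=[3.9017] v=[-0.0921]
Step 44: x=[3.8990] v=[-0.0272]
Step 45: x=[3.9028] v=[0.0379]
First v>=0 after going negative at step 45, time=4.5000

Answer: 4.5000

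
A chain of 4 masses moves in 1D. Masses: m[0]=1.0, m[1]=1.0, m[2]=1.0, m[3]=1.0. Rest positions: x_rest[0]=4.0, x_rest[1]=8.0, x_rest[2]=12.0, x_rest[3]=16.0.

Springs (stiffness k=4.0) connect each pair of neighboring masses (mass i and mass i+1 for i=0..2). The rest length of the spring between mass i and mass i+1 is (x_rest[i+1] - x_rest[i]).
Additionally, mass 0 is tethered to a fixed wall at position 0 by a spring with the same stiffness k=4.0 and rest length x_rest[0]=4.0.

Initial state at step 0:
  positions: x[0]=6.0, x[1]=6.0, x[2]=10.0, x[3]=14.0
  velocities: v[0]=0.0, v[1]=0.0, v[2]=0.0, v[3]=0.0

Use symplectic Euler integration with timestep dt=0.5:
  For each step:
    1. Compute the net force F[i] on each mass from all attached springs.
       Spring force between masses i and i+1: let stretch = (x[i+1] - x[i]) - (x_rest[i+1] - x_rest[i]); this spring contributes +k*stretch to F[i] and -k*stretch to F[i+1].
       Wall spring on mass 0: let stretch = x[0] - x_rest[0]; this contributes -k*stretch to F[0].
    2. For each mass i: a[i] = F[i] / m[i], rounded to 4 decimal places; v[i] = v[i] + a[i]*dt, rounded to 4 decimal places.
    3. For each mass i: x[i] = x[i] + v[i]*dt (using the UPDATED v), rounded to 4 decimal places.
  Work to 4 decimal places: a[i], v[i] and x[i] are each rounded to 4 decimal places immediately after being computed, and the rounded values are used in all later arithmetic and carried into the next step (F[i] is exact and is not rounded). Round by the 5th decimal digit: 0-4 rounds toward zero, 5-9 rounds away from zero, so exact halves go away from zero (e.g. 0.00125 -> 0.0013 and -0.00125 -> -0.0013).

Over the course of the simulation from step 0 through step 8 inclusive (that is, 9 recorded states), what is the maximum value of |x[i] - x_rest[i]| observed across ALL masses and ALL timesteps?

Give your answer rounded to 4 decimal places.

Step 0: x=[6.0000 6.0000 10.0000 14.0000] v=[0.0000 0.0000 0.0000 0.0000]
Step 1: x=[0.0000 10.0000 10.0000 14.0000] v=[-12.0000 8.0000 0.0000 0.0000]
Step 2: x=[4.0000 4.0000 14.0000 14.0000] v=[8.0000 -12.0000 8.0000 0.0000]
Step 3: x=[4.0000 8.0000 8.0000 18.0000] v=[0.0000 8.0000 -12.0000 8.0000]
Step 4: x=[4.0000 8.0000 12.0000 16.0000] v=[0.0000 0.0000 8.0000 -4.0000]
Step 5: x=[4.0000 8.0000 16.0000 14.0000] v=[0.0000 0.0000 8.0000 -4.0000]
Step 6: x=[4.0000 12.0000 10.0000 18.0000] v=[0.0000 8.0000 -12.0000 8.0000]
Step 7: x=[8.0000 6.0000 14.0000 18.0000] v=[8.0000 -12.0000 8.0000 0.0000]
Step 8: x=[2.0000 10.0000 14.0000 18.0000] v=[-12.0000 8.0000 0.0000 0.0000]
Max displacement = 4.0000

Answer: 4.0000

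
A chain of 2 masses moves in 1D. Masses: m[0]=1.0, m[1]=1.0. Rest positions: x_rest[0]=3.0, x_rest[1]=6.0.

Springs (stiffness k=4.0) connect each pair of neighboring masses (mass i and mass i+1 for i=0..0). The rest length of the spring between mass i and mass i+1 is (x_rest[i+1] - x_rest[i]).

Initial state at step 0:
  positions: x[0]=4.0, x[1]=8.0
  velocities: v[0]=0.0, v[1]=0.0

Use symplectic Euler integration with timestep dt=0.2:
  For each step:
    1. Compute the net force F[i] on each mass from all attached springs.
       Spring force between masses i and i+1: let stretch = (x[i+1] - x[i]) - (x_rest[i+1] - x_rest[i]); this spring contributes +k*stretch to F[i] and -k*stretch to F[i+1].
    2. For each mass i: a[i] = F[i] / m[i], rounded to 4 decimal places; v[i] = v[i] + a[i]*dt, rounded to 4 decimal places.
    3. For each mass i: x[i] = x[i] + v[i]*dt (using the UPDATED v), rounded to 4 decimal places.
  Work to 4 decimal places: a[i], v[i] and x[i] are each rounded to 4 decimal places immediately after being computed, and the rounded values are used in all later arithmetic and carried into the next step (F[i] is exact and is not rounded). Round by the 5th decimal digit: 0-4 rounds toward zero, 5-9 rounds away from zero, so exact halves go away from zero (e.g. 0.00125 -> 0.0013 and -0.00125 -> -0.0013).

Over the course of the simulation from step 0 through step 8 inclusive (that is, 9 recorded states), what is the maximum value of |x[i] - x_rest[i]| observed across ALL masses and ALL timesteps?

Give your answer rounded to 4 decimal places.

Step 0: x=[4.0000 8.0000] v=[0.0000 0.0000]
Step 1: x=[4.1600 7.8400] v=[0.8000 -0.8000]
Step 2: x=[4.4288 7.5712] v=[1.3440 -1.3440]
Step 3: x=[4.7204 7.2796] v=[1.4579 -1.4579]
Step 4: x=[4.9415 7.0585] v=[1.1053 -1.1053]
Step 5: x=[5.0213 6.9787] v=[0.3989 -0.3989]
Step 6: x=[4.9343 7.0657] v=[-0.4352 0.4352]
Step 7: x=[4.7083 7.2917] v=[-1.1301 1.1301]
Step 8: x=[4.4156 7.5844] v=[-1.4634 1.4634]
Max displacement = 2.0213

Answer: 2.0213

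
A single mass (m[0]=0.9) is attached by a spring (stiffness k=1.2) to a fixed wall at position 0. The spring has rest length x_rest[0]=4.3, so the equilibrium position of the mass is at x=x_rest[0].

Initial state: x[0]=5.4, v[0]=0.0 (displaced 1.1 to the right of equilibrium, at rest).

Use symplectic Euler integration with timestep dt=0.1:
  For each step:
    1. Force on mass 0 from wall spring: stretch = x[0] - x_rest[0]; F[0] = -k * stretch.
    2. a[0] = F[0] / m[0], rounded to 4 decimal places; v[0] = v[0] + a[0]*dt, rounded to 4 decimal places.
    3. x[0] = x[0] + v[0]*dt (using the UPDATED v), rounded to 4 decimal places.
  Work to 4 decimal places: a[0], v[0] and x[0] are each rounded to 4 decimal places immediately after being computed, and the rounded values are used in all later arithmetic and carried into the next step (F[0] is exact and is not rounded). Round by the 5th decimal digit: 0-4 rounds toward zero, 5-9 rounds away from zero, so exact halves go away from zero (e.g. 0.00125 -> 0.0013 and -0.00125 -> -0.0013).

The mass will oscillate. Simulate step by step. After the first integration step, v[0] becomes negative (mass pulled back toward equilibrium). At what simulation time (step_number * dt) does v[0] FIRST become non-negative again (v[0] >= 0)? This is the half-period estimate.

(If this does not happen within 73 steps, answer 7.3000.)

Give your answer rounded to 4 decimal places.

Answer: 2.8000

Derivation:
Step 0: x=[5.4000] v=[0.0000]
Step 1: x=[5.3853] v=[-0.1467]
Step 2: x=[5.3562] v=[-0.2914]
Step 3: x=[5.3130] v=[-0.4322]
Step 4: x=[5.2563] v=[-0.5673]
Step 5: x=[5.1868] v=[-0.6948]
Step 6: x=[5.1055] v=[-0.8130]
Step 7: x=[5.0135] v=[-0.9204]
Step 8: x=[4.9120] v=[-1.0155]
Step 9: x=[4.8023] v=[-1.0971]
Step 10: x=[4.6859] v=[-1.1641]
Step 11: x=[4.5643] v=[-1.2156]
Step 12: x=[4.4392] v=[-1.2508]
Step 13: x=[4.3123] v=[-1.2694]
Step 14: x=[4.1852] v=[-1.2710]
Step 15: x=[4.0596] v=[-1.2557]
Step 16: x=[3.9372] v=[-1.2237]
Step 17: x=[3.8197] v=[-1.1753]
Step 18: x=[3.7086] v=[-1.1113]
Step 19: x=[3.6054] v=[-1.0325]
Step 20: x=[3.5114] v=[-0.9399]
Step 21: x=[3.4279] v=[-0.8348]
Step 22: x=[3.3561] v=[-0.7185]
Step 23: x=[3.2968] v=[-0.5927]
Step 24: x=[3.2509] v=[-0.4589]
Step 25: x=[3.2190] v=[-0.3190]
Step 26: x=[3.2015] v=[-0.1749]
Step 27: x=[3.1987] v=[-0.0284]
Step 28: x=[3.2105] v=[0.1184]
First v>=0 after going negative at step 28, time=2.8000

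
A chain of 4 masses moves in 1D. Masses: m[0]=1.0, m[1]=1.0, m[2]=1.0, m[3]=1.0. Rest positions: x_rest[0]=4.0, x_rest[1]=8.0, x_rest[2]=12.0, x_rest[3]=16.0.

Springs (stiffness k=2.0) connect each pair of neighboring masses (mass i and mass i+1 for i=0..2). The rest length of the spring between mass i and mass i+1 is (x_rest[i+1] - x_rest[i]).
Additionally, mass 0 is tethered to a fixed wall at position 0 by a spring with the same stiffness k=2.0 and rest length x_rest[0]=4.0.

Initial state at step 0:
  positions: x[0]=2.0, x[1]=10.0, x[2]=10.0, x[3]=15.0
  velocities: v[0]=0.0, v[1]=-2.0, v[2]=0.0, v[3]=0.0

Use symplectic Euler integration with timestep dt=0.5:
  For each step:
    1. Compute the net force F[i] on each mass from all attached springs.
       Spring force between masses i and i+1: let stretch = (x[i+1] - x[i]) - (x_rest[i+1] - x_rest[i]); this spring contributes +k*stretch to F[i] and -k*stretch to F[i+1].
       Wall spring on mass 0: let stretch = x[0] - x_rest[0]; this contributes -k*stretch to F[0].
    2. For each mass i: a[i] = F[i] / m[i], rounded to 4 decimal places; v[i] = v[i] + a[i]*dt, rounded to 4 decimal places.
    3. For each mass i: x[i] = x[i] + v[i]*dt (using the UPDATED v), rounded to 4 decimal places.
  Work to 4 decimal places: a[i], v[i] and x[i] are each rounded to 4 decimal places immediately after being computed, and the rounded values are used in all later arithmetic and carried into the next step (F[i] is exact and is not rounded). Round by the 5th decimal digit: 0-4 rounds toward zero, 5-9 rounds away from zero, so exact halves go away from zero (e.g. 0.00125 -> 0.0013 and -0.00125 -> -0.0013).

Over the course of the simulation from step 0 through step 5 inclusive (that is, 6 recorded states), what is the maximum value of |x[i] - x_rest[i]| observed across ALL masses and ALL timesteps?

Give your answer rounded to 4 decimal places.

Step 0: x=[2.0000 10.0000 10.0000 15.0000] v=[0.0000 -2.0000 0.0000 0.0000]
Step 1: x=[5.0000 5.0000 12.5000 14.5000] v=[6.0000 -10.0000 5.0000 -1.0000]
Step 2: x=[5.5000 3.7500 12.2500 15.0000] v=[1.0000 -2.5000 -0.5000 1.0000]
Step 3: x=[2.3750 7.6250 9.1250 16.1250] v=[-6.2500 7.7500 -6.2500 2.2500]
Step 4: x=[0.6875 9.6250 8.7500 15.7500] v=[-3.3750 4.0000 -0.7500 -0.7500]
Step 5: x=[3.1250 6.7188 12.3125 13.8750] v=[4.8750 -5.8125 7.1250 -3.7500]
Max displacement = 4.2500

Answer: 4.2500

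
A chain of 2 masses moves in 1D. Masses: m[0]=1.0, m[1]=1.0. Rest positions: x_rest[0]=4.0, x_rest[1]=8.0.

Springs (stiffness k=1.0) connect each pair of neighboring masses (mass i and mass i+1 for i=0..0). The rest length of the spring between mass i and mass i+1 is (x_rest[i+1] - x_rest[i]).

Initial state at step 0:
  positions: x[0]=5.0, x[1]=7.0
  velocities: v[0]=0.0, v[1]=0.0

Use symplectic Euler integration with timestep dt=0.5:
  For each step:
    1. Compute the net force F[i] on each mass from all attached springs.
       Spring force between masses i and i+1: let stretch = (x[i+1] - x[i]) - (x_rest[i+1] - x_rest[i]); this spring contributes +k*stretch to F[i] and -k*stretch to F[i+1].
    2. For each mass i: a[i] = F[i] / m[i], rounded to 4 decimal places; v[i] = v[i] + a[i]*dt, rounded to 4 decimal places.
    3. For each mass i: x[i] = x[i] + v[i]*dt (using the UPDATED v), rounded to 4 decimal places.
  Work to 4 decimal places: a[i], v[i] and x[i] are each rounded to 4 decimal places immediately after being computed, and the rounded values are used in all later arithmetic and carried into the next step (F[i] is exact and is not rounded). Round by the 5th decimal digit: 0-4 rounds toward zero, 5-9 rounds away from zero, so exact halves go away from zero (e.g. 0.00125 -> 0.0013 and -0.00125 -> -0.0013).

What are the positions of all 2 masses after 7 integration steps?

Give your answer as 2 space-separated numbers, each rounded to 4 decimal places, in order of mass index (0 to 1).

Step 0: x=[5.0000 7.0000] v=[0.0000 0.0000]
Step 1: x=[4.5000 7.5000] v=[-1.0000 1.0000]
Step 2: x=[3.7500 8.2500] v=[-1.5000 1.5000]
Step 3: x=[3.1250 8.8750] v=[-1.2500 1.2500]
Step 4: x=[2.9375 9.0625] v=[-0.3750 0.3750]
Step 5: x=[3.2813 8.7188] v=[0.6875 -0.6875]
Step 6: x=[3.9845 8.0157] v=[1.4063 -1.4063]
Step 7: x=[4.6955 7.3048] v=[1.4219 -1.4219]

Answer: 4.6955 7.3048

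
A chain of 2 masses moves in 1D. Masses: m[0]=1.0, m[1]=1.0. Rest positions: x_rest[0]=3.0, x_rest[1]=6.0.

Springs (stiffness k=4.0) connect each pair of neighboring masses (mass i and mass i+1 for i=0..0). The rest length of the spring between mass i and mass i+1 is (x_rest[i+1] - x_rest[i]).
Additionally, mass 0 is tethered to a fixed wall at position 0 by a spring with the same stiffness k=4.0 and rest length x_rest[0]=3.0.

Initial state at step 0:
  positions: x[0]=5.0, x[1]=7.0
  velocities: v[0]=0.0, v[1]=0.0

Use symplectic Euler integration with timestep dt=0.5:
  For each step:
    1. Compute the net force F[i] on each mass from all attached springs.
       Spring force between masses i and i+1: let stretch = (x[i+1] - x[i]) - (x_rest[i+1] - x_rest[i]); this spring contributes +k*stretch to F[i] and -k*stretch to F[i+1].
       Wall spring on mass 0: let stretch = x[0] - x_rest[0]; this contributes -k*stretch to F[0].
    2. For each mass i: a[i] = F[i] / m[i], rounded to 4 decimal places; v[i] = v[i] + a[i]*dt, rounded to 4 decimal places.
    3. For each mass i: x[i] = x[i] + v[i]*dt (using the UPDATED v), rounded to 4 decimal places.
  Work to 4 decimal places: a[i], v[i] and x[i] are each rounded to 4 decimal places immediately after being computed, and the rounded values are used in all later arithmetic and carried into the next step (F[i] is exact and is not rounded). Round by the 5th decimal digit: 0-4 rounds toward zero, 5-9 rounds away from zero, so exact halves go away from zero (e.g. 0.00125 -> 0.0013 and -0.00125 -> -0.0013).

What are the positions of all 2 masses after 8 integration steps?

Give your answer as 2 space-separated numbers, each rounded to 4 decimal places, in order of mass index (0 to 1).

Answer: 2.0000 8.0000

Derivation:
Step 0: x=[5.0000 7.0000] v=[0.0000 0.0000]
Step 1: x=[2.0000 8.0000] v=[-6.0000 2.0000]
Step 2: x=[3.0000 6.0000] v=[2.0000 -4.0000]
Step 3: x=[4.0000 4.0000] v=[2.0000 -4.0000]
Step 4: x=[1.0000 5.0000] v=[-6.0000 2.0000]
Step 5: x=[1.0000 5.0000] v=[0.0000 0.0000]
Step 6: x=[4.0000 4.0000] v=[6.0000 -2.0000]
Step 7: x=[3.0000 6.0000] v=[-2.0000 4.0000]
Step 8: x=[2.0000 8.0000] v=[-2.0000 4.0000]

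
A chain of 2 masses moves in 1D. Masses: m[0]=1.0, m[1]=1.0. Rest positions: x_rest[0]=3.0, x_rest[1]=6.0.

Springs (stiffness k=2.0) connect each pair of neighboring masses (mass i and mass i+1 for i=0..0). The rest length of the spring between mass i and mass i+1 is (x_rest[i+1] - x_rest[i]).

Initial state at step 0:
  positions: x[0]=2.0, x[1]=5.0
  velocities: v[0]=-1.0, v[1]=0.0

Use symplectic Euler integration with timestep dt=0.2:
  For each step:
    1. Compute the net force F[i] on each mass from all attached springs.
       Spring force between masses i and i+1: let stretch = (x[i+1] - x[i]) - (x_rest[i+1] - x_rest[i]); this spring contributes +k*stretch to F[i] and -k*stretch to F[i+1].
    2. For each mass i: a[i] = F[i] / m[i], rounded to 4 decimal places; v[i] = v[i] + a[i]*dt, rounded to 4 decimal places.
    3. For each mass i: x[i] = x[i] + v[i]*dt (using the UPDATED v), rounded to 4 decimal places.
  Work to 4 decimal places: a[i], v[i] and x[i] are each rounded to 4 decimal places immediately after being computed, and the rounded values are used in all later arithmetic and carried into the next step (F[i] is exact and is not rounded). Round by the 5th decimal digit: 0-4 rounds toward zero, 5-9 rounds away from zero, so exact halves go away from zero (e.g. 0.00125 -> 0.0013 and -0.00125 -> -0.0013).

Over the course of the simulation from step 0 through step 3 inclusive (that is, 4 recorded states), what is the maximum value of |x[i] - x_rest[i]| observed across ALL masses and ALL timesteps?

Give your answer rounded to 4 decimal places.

Step 0: x=[2.0000 5.0000] v=[-1.0000 0.0000]
Step 1: x=[1.8000 5.0000] v=[-1.0000 0.0000]
Step 2: x=[1.6160 4.9840] v=[-0.9200 -0.0800]
Step 3: x=[1.4614 4.9386] v=[-0.7728 -0.2272]
Max displacement = 1.5386

Answer: 1.5386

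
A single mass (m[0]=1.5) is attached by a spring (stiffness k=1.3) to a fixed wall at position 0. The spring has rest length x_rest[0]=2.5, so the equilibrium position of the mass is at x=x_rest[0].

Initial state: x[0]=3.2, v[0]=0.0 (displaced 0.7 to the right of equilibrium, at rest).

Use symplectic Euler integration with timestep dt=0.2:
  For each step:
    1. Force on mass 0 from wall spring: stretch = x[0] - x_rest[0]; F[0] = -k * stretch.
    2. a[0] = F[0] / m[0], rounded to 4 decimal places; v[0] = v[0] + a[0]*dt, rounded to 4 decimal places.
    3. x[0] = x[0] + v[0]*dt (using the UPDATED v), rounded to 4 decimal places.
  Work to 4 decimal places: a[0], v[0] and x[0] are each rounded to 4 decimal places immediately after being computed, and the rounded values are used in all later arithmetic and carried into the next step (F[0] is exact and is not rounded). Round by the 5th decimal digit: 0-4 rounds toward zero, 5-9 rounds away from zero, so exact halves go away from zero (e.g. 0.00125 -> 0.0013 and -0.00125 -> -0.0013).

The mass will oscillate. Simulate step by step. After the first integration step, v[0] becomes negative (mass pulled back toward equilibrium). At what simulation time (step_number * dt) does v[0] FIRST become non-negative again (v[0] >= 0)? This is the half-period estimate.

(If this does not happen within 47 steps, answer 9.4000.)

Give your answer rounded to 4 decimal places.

Answer: 3.4000

Derivation:
Step 0: x=[3.2000] v=[0.0000]
Step 1: x=[3.1757] v=[-0.1213]
Step 2: x=[3.1280] v=[-0.2384]
Step 3: x=[3.0585] v=[-0.3473]
Step 4: x=[2.9697] v=[-0.4441]
Step 5: x=[2.8646] v=[-0.5255]
Step 6: x=[2.7469] v=[-0.5887]
Step 7: x=[2.6206] v=[-0.6315]
Step 8: x=[2.4901] v=[-0.6524]
Step 9: x=[2.3600] v=[-0.6507]
Step 10: x=[2.2347] v=[-0.6264]
Step 11: x=[2.1186] v=[-0.5804]
Step 12: x=[2.0157] v=[-0.5143]
Step 13: x=[1.9296] v=[-0.4304]
Step 14: x=[1.8633] v=[-0.3315]
Step 15: x=[1.8191] v=[-0.2211]
Step 16: x=[1.7985] v=[-0.1031]
Step 17: x=[1.8022] v=[0.0185]
First v>=0 after going negative at step 17, time=3.4000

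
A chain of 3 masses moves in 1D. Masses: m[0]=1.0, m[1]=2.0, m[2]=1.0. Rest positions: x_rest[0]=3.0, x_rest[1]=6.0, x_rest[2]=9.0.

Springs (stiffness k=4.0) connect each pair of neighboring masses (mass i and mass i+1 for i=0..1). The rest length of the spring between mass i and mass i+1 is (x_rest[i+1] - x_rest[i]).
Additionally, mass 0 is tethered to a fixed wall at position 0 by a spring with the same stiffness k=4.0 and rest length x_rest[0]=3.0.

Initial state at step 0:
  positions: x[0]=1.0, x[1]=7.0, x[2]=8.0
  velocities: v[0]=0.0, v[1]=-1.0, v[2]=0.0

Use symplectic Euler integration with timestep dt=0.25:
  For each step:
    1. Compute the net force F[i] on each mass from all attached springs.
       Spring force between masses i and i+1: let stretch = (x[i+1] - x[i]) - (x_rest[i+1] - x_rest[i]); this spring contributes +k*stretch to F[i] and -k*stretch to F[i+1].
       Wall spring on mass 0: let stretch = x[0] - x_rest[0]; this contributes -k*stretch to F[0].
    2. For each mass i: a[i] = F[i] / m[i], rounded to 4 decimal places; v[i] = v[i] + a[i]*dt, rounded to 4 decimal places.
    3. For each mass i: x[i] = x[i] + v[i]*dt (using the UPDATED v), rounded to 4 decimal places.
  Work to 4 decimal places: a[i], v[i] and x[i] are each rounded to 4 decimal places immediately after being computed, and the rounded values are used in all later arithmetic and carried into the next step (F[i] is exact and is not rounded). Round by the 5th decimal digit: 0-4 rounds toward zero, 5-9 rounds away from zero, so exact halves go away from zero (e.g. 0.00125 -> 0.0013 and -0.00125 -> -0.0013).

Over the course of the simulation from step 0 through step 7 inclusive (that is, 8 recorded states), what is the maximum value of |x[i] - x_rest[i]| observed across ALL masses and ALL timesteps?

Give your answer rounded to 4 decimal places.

Answer: 2.6763

Derivation:
Step 0: x=[1.0000 7.0000 8.0000] v=[0.0000 -1.0000 0.0000]
Step 1: x=[2.2500 6.1250 8.5000] v=[5.0000 -3.5000 2.0000]
Step 2: x=[3.9063 5.0625 9.1563] v=[6.6250 -4.2500 2.6250]
Step 3: x=[4.8750 4.3672 9.5391] v=[3.8749 -2.7812 1.5312]
Step 4: x=[4.4980 4.3819 9.3789] v=[-1.5079 0.0587 -0.6407]
Step 5: x=[2.9675 5.0357 8.7195] v=[-6.1220 2.6153 -2.6377]
Step 6: x=[1.2122 5.8915 7.8891] v=[-7.0213 3.4231 -3.3215]
Step 7: x=[0.3237 6.4121 7.3093] v=[-3.5542 2.0823 -2.3191]
Max displacement = 2.6763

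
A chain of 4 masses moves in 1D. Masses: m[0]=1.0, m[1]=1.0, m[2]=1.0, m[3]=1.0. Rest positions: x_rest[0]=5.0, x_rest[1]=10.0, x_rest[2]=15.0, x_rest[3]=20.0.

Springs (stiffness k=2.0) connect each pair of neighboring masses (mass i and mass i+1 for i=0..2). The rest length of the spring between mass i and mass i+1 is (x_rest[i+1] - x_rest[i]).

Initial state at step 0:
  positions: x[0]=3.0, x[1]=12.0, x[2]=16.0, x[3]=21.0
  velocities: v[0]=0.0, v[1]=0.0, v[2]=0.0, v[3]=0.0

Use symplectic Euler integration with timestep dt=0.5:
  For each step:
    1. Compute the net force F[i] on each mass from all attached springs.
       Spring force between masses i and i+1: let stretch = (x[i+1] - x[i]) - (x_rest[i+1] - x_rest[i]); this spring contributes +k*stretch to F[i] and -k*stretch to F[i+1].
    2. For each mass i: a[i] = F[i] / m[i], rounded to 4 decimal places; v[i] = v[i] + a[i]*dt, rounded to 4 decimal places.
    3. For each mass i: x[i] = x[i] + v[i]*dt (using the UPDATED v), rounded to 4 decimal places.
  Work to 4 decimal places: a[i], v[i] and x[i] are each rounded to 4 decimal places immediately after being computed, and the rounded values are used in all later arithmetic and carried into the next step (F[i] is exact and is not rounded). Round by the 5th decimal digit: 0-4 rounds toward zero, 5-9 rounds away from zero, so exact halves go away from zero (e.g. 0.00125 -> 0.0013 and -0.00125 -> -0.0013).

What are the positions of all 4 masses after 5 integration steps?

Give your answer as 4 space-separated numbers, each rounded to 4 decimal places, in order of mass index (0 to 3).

Step 0: x=[3.0000 12.0000 16.0000 21.0000] v=[0.0000 0.0000 0.0000 0.0000]
Step 1: x=[5.0000 9.5000 16.5000 21.0000] v=[4.0000 -5.0000 1.0000 0.0000]
Step 2: x=[6.7500 8.2500 15.7500 21.2500] v=[3.5000 -2.5000 -1.5000 0.5000]
Step 3: x=[6.7500 10.0000 14.0000 21.2500] v=[0.0000 3.5000 -3.5000 0.0000]
Step 4: x=[5.8750 12.1250 13.8750 20.1250] v=[-1.7500 4.2500 -0.2500 -2.2500]
Step 5: x=[5.6250 12.0000 16.0000 18.3750] v=[-0.5000 -0.2500 4.2500 -3.5000]

Answer: 5.6250 12.0000 16.0000 18.3750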